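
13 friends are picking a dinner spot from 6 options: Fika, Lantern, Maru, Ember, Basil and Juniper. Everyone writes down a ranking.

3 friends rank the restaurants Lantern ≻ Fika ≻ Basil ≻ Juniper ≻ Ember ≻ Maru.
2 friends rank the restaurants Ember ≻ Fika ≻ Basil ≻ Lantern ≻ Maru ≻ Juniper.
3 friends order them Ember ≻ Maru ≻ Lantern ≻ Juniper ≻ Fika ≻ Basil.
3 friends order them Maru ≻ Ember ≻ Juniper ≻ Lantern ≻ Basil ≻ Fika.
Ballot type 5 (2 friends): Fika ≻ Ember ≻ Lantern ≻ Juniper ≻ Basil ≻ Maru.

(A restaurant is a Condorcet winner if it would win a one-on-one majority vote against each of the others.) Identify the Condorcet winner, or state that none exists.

Pairwise majorities:
Fika–Lantern: Lantern 9–4.
Fika vs Maru: Fika wins 7–6.
Fika vs Ember: Ember, 8–5.
Fika vs Basil: Fika wins 10–3.
Fika vs Juniper: Fika, 7–6.
Lantern vs Maru: Lantern, 7–6.
Lantern–Ember: Ember 10–3.
Lantern vs Basil: Lantern, 11–2.
Lantern–Juniper: Lantern 10–3.
Maru vs Ember: Ember wins 10–3.
Maru vs Basil: Basil, 7–6.
Maru vs Juniper: Maru, 8–5.
Ember vs Basil: Ember, 10–3.
Ember–Juniper: Ember 10–3.
Basil–Juniper: Juniper 8–5.
Only Ember has no losses; Ember is the Condorcet winner.

Ember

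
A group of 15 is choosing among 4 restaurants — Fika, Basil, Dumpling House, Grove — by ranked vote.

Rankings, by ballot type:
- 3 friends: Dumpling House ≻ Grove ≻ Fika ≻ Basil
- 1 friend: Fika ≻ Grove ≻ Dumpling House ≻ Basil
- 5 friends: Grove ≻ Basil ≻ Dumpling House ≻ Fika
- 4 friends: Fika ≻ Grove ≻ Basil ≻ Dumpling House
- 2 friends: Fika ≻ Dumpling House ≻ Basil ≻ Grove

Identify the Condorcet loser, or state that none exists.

Head-to-head results (15 friends):
Fika vs Basil: Fika preferred on 3+1+4+2 = 10 ballots; Fika wins 10–5.
Fika vs Dumpling House: Dumpling House wins 8–7.
Fika vs Grove: 7 to 8, Grove.
Basil vs Dumpling House: Basil is ranked higher on 5+4 = 9 ballots, Dumpling House on 6. Basil wins 9–6.
Basil vs Grove: 2 for Basil, 13 for Grove — Grove by 13–2.
Dumpling House vs Grove: Grove wins 10–5.
Every restaurant wins at least one matchup (Fika beats Basil; Basil beats Dumpling House; Dumpling House beats Fika; Grove beats Fika), so there is no Condorcet loser.

none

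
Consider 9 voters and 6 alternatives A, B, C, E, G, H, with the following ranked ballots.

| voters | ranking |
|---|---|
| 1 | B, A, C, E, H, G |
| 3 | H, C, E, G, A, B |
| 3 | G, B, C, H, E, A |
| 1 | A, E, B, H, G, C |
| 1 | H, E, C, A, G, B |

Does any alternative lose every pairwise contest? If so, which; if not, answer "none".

none

Head-to-head results (9 voters):
A vs B: A, 5–4.
A vs C: A preferred on 1+1 = 2 ballots; C wins 7–2.
A vs E: E, 7–2.
A vs G: G, 6–3.
A vs H: A is ranked higher on 1+1 = 2 ballots, H on 7. H wins 7–2.
B vs C: B preferred on 1+3+1 = 5 ballots; B wins 5–4.
B vs E: 1+3 = 4 for B, 5 for E — E by 5–4.
B vs G: G, 7–2.
B vs H: B preferred on 1+3+1 = 5 ballots; B wins 5–4.
C vs E: C is ranked higher on 1+3+3 = 7 ballots, E on 2. C wins 7–2.
C vs G: 5 to 4, C.
C vs H: 4 to 5, H.
E vs G: E, 6–3.
E vs H: H, 7–2.
G vs H: 3 to 6, H.
No alternative is winless: A beats B; B beats C; C beats A; E beats A; G beats A; H beats A. There is no Condorcet loser.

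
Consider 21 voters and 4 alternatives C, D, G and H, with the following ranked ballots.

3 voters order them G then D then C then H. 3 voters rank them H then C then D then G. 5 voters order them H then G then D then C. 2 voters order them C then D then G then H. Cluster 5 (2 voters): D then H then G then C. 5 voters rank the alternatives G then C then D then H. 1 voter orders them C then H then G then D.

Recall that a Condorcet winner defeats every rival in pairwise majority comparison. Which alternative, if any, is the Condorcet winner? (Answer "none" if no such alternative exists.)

Check each pair by majority over 21 ballots:
C vs D: C, 11–10.
C vs G: G wins 15–6.
C vs H: C wins 11–10.
D–G: G 14–7.
D vs H: D wins 12–9.
G vs H: H wins 11–10.
No alternative is unbeaten: C loses to G; D loses to C; G loses to H; H loses to C. In particular C → H → G → C is a majority cycle — no Condorcet winner exists.

none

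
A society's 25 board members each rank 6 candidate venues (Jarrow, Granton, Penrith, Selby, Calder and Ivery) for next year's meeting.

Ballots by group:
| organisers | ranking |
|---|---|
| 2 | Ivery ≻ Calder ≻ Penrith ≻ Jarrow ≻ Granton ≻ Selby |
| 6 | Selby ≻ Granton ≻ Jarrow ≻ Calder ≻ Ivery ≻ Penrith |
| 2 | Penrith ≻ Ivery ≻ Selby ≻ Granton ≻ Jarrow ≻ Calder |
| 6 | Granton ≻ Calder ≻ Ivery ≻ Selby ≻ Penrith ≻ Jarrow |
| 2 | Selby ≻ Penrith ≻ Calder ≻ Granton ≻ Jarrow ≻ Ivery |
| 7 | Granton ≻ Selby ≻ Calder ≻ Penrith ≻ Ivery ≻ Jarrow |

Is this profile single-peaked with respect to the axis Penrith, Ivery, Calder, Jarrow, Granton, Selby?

no

Axis positions: Penrith=1, Ivery=2, Calder=3, Jarrow=4, Granton=5, Selby=6.
Group 1 (peak Ivery at position 2): ranking walks positions 2-3-1-4-5-6, expanding outward from the peak — single-peaked.
Group 2 (peak Selby at position 6): ranking walks positions 6-5-4-3-2-1, expanding outward from the peak — single-peaked.
Group 3: ranking walks positions 1-2-6-5-4-3; Selby is ranked above Calder even though Calder lies between Selby and the peak Penrith on the axis — preferences dip and rise again. Not single-peaked.
Group 4: ranking walks positions 5-3-2-6-1-4; Calder is ranked above Jarrow even though Jarrow lies between Calder and the peak Granton on the axis — preferences dip and rise again. Not single-peaked.
Group 5: ranking walks positions 6-1-3-5-4-2; Penrith is ranked above Granton even though Granton lies between Penrith and the peak Selby on the axis — preferences dip and rise again. Not single-peaked.
Group 6: ranking walks positions 5-6-3-1-2-4; Calder is ranked above Jarrow even though Jarrow lies between Calder and the peak Granton on the axis — preferences dip and rise again. Not single-peaked.
Group 3 violates single-peakedness, so the profile is not single-peaked on this axis.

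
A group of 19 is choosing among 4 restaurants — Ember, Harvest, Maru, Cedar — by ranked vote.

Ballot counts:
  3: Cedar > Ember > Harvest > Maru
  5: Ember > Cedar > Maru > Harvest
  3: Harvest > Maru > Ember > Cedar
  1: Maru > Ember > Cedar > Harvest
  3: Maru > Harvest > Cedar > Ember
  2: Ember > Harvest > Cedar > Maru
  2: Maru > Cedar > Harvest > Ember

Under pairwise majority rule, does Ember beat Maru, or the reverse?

Ember

Ballots ranking Ember above Maru: 3 + 5 + 2 = 10.
Ballots ranking Maru above Ember: 19 − 10 = 9.
Ember wins the head-to-head 10–9.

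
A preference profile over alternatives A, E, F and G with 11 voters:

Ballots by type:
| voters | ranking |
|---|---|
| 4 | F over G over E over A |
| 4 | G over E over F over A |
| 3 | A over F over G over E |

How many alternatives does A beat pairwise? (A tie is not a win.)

A against each rival (11 voters):
A vs E: 3 to 8, E.
A vs F: 3 for A, 8 for F — F by 8–3.
A vs G: G wins 8–3.
A beats no one; loses to E, F, G — 0 pairwise wins.

0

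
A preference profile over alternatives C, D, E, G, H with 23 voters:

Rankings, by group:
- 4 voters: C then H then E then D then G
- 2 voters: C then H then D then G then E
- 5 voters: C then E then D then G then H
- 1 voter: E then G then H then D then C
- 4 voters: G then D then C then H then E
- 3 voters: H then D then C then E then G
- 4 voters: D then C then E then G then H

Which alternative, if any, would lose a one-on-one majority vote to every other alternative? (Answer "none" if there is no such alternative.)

none

Head-to-head results (23 voters):
C vs D: 11 to 12, D.
C vs E: 22 to 1, C.
C vs G: C wins 18–5.
C vs H: C wins 19–4.
D vs E: D preferred on 2+4+3+4 = 13 ballots; D wins 13–10.
D–G: D 18–5.
D–H: D 13–10.
E vs G: 4+5+1+3+4 = 17 for E, 6 for G — E by 17–6.
E vs H: H wins 13–10.
G vs H: 5+1+4+4 = 14 for G, 9 for H — G by 14–9.
Every alternative wins at least one matchup (C beats E; D beats C; E beats G; G beats H; H beats E), so there is no Condorcet loser.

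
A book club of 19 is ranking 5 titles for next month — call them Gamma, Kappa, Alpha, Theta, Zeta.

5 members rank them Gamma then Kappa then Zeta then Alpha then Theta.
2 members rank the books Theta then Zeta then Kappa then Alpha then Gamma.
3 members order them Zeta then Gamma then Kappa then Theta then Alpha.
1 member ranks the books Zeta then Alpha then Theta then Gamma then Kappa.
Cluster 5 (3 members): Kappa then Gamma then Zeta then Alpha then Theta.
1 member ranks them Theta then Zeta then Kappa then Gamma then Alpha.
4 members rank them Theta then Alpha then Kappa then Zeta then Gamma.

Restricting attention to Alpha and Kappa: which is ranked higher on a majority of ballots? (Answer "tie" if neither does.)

Kappa

Ballots ranking Alpha above Kappa: 1 + 4 = 5.
Ballots ranking Kappa above Alpha: 19 − 5 = 14.
Kappa wins the head-to-head 14–5.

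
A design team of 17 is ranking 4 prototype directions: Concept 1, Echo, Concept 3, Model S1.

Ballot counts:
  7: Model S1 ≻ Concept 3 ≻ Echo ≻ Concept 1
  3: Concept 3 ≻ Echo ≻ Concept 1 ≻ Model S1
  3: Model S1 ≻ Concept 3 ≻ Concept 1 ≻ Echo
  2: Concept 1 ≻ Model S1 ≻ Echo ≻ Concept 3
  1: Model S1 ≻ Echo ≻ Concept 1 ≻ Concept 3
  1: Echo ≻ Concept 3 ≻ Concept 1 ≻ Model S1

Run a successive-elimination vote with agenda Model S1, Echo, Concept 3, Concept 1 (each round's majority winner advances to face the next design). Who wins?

Model S1

Round 1: Model S1 vs Echo — 13–4, Model S1 advances.
Round 2: Model S1 vs Concept 3 — 13–4, Model S1 advances.
Round 3: Model S1 vs Concept 1 — 11–6, Model S1 advances.
The agenda winner is Model S1.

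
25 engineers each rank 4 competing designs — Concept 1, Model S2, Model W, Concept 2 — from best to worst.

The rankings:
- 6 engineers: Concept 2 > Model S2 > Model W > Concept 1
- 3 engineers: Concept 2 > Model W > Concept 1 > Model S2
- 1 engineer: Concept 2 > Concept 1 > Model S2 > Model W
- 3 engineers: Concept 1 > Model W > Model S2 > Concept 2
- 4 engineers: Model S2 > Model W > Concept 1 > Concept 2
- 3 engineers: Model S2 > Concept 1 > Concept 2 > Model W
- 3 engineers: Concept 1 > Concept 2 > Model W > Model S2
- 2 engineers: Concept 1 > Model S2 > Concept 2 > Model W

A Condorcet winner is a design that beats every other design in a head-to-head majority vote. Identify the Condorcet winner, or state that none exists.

Head-to-head results (25 engineers):
Concept 1 vs Model S2: Model S2 wins 13–12.
Concept 1–Model W: Model W 13–12.
Concept 1 vs Concept 2: Concept 1, 15–10.
Model S2 vs Model W: Model S2, 16–9.
Model S2 vs Concept 2: Concept 2 wins 13–12.
Model W vs Concept 2: Concept 2, 18–7.
Every design loses at least once (Concept 1 loses to Model S2; Model S2 loses to Concept 2; Model W loses to Model S2; Concept 2 loses to Concept 1). The majority relation contains the cycle Concept 1 > Concept 2 > Model S2 > Concept 1, so there is no Condorcet winner.

none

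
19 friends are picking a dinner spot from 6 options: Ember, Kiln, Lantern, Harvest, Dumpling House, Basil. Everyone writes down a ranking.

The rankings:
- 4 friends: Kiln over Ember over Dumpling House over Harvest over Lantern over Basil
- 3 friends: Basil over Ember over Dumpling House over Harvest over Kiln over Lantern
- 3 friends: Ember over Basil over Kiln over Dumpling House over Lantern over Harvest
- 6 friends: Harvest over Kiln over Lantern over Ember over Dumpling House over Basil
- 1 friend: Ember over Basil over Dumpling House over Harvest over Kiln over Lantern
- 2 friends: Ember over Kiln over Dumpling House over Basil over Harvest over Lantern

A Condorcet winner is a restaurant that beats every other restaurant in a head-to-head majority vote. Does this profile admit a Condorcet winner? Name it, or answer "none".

Check each pair by majority over 19 ballots:
Ember vs Kiln: 3+3+1+2 = 9 for Ember, 10 for Kiln — Kiln by 10–9.
Ember vs Lantern: 4+3+3+1+2 = 13 for Ember, 6 for Lantern — Ember by 13–6.
Ember vs Harvest: 13 to 6, Ember.
Ember vs Dumpling House: 19 to 0, Ember.
Ember vs Basil: Ember is ranked higher on 4+3+6+1+2 = 16 ballots, Basil on 3. Ember wins 16–3.
Kiln vs Lantern: Kiln preferred on 4+3+3+6+1+2 = 19 ballots; Kiln wins 19–0.
Kiln vs Harvest: 9 to 10, Harvest.
Kiln vs Dumpling House: 4+3+6+2 = 15 for Kiln, 4 for Dumpling House — Kiln by 15–4.
Kiln vs Basil: Kiln is ranked higher on 4+6+2 = 12 ballots, Basil on 7. Kiln wins 12–7.
Lantern vs Harvest: Lantern is ranked higher on 3 ballots, Harvest on 16. Harvest wins 16–3.
Lantern vs Dumpling House: Lantern is ranked higher on 6 ballots, Dumpling House on 13. Dumpling House wins 13–6.
Lantern vs Basil: 10 to 9, Lantern.
Harvest vs Dumpling House: 6 to 13, Dumpling House.
Harvest vs Basil: 4+6 = 10 for Harvest, 9 for Basil — Harvest by 10–9.
Dumpling House vs Basil: 12 to 7, Dumpling House.
No restaurant is unbeaten: Ember loses to Kiln; Kiln loses to Harvest; Lantern loses to Ember; Harvest loses to Ember; Dumpling House loses to Ember; Basil loses to Ember. In particular Ember → Harvest → Kiln → Ember is a majority cycle — no Condorcet winner exists.

none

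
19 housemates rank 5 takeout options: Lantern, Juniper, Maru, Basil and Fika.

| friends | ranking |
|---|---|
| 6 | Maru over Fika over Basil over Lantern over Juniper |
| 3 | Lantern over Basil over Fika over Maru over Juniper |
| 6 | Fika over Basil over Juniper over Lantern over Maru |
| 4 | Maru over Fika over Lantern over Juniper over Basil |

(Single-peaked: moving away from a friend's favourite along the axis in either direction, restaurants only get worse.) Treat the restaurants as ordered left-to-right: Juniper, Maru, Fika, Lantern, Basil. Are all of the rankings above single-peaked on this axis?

no

Axis positions: Juniper=1, Maru=2, Fika=3, Lantern=4, Basil=5.
Group 1: ranking walks positions 2-3-5-4-1; Basil is ranked above Lantern even though Lantern lies between Basil and the peak Maru on the axis — preferences dip and rise again. Not single-peaked.
Group 2 (peak Lantern at position 4): ranking walks positions 4-5-3-2-1, expanding outward from the peak — single-peaked.
Group 3: ranking walks positions 3-5-1-4-2; Basil is ranked above Lantern even though Lantern lies between Basil and the peak Fika on the axis — preferences dip and rise again. Not single-peaked.
Group 4 (peak Maru at position 2): ranking walks positions 2-3-4-1-5, expanding outward from the peak — single-peaked.
Group 1 violates single-peakedness, so the profile is not single-peaked on this axis.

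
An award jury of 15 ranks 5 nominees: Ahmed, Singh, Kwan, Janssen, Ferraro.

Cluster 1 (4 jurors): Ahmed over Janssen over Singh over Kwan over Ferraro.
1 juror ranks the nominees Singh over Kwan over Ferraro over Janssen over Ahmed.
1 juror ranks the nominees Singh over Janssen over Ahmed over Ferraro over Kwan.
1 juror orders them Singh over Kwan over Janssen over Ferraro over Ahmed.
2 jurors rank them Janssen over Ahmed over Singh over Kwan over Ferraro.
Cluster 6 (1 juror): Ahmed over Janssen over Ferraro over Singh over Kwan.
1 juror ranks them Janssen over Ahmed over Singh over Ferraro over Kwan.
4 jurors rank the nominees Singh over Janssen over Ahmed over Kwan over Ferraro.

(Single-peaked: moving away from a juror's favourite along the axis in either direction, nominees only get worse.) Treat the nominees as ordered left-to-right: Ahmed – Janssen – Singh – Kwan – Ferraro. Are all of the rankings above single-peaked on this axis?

no

Axis positions: Ahmed=1, Janssen=2, Singh=3, Kwan=4, Ferraro=5.
Cluster 1 (peak Ahmed at position 1): ranking walks positions 1-2-3-4-5, expanding outward from the peak — single-peaked.
Cluster 2 (peak Singh at position 3): ranking walks positions 3-4-5-2-1, expanding outward from the peak — single-peaked.
Cluster 3: ranking walks positions 3-2-1-5-4; Ferraro is ranked above Kwan even though Kwan lies between Ferraro and the peak Singh on the axis — preferences dip and rise again. Not single-peaked.
Cluster 4 (peak Singh at position 3): ranking walks positions 3-4-2-5-1, expanding outward from the peak — single-peaked.
Cluster 5 (peak Janssen at position 2): ranking walks positions 2-1-3-4-5, expanding outward from the peak — single-peaked.
Cluster 6: ranking walks positions 1-2-5-3-4; Ferraro is ranked above Singh even though Singh lies between Ferraro and the peak Ahmed on the axis — preferences dip and rise again. Not single-peaked.
Cluster 7: ranking walks positions 2-1-3-5-4; Ferraro is ranked above Kwan even though Kwan lies between Ferraro and the peak Janssen on the axis — preferences dip and rise again. Not single-peaked.
Cluster 8 (peak Singh at position 3): ranking walks positions 3-2-1-4-5, expanding outward from the peak — single-peaked.
Cluster 3 violates single-peakedness, so the profile is not single-peaked on this axis.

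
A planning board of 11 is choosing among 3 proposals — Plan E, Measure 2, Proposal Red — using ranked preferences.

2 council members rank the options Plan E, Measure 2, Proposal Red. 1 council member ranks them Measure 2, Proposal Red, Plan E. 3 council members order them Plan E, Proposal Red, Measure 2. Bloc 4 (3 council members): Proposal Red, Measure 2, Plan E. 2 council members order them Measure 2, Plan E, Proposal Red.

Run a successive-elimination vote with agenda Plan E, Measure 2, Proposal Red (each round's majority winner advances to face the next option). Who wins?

Round 1: Plan E vs Measure 2 — 5–6, Measure 2 advances.
Round 2: Measure 2 vs Proposal Red — 5–6, Proposal Red advances.
The agenda winner is Proposal Red.

Proposal Red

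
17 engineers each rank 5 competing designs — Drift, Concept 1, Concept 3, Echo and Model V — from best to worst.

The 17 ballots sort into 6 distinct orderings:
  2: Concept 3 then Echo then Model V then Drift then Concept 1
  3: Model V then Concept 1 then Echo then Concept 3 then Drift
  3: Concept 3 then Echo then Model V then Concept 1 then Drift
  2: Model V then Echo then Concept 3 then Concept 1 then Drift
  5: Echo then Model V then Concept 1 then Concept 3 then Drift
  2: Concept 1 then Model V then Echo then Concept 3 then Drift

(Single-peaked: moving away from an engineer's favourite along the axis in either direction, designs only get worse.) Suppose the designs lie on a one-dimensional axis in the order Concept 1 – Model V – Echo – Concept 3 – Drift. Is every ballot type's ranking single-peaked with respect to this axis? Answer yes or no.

yes

Axis positions: Concept 1=1, Model V=2, Echo=3, Concept 3=4, Drift=5.
Ballot type 1 (peak Concept 3 at position 4): ranking walks positions 4-3-2-5-1, expanding outward from the peak — single-peaked.
Ballot type 2 (peak Model V at position 2): ranking walks positions 2-1-3-4-5, expanding outward from the peak — single-peaked.
Ballot type 3 (peak Concept 3 at position 4): ranking walks positions 4-3-2-1-5, expanding outward from the peak — single-peaked.
Ballot type 4 (peak Model V at position 2): ranking walks positions 2-3-4-1-5, expanding outward from the peak — single-peaked.
Ballot type 5 (peak Echo at position 3): ranking walks positions 3-2-1-4-5, expanding outward from the peak — single-peaked.
Ballot type 6 (peak Concept 1 at position 1): ranking walks positions 1-2-3-4-5, expanding outward from the peak — single-peaked.
Every ranking is single-peaked on this axis.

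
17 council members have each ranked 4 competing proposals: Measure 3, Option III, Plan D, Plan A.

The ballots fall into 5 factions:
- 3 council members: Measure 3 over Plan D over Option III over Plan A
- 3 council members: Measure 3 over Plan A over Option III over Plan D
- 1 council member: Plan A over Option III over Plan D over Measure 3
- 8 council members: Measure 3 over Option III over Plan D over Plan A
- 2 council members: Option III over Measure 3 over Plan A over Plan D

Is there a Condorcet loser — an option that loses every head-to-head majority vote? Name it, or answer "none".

Plan A

Pairwise majorities:
Measure 3 vs Option III: 3+3+8 = 14 for Measure 3, 3 for Option III — Measure 3 by 14–3.
Measure 3 vs Plan D: Measure 3 is ranked higher on 3+3+8+2 = 16 ballots, Plan D on 1. Measure 3 wins 16–1.
Measure 3 vs Plan A: 16 to 1, Measure 3.
Option III vs Plan D: 14 to 3, Option III.
Option III vs Plan A: Option III is ranked higher on 3+8+2 = 13 ballots, Plan A on 4. Option III wins 13–4.
Plan D vs Plan A: Plan D is ranked higher on 3+8 = 11 ballots, Plan A on 6. Plan D wins 11–6.
Plan A is beaten in every head-to-head and is the Condorcet loser.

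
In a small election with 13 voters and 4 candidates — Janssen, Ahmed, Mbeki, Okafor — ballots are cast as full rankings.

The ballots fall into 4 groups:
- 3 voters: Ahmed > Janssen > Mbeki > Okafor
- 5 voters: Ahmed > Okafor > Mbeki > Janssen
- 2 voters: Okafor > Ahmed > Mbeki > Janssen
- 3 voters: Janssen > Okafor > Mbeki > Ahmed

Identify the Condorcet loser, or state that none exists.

Head-to-head results (13 voters):
Janssen vs Ahmed: Ahmed, 10–3.
Janssen vs Mbeki: Mbeki, 7–6.
Janssen vs Okafor: Okafor wins 7–6.
Ahmed vs Mbeki: 3+5+2 = 10 for Ahmed, 3 for Mbeki — Ahmed by 10–3.
Ahmed vs Okafor: Ahmed is ranked higher on 3+5 = 8 ballots, Okafor on 5. Ahmed wins 8–5.
Mbeki vs Okafor: 3 to 10, Okafor.
Janssen loses to every other candidate — it is the Condorcet loser.

Janssen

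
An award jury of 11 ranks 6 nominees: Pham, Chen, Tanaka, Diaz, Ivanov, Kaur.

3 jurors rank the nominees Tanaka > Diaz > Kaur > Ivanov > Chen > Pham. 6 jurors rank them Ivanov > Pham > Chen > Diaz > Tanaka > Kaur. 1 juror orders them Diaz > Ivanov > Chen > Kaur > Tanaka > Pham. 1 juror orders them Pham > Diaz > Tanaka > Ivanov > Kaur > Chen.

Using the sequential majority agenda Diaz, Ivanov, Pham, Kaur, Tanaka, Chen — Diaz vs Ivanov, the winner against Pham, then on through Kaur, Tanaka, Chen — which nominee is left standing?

Round 1: Diaz vs Ivanov — 5–6, Ivanov advances.
Round 2: Ivanov vs Pham — 10–1, Ivanov advances.
Round 3: Ivanov vs Kaur — 8–3, Ivanov advances.
Round 4: Ivanov vs Tanaka — 7–4, Ivanov advances.
Round 5: Ivanov vs Chen — 11–0, Ivanov advances.
Ivanov survives the agenda.

Ivanov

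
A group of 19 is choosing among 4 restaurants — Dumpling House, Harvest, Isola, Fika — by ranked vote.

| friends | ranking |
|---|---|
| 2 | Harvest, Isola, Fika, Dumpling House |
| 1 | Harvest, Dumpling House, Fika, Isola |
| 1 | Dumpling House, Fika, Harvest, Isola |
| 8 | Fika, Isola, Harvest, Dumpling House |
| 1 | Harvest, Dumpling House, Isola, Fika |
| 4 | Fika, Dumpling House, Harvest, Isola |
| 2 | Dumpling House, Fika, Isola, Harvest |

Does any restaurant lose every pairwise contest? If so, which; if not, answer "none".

Dumpling House

Pairwise majorities:
Dumpling House vs Harvest: Harvest, 12–7.
Dumpling House vs Isola: Isola wins 10–9.
Dumpling House vs Fika: Fika, 14–5.
Harvest vs Isola: 9 to 10, Isola.
Harvest vs Fika: Fika wins 15–4.
Isola vs Fika: Fika wins 16–3.
Only Dumpling House has no wins; Dumpling House is the Condorcet loser.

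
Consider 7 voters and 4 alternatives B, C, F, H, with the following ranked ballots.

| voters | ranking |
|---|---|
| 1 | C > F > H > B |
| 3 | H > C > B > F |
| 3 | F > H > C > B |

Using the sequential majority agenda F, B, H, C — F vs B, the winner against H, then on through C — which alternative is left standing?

Round 1: F vs B — 4–3, F advances.
Round 2: F vs H — 4–3, F advances.
Round 3: F vs C — 3–4, C advances.
The agenda winner is C.

C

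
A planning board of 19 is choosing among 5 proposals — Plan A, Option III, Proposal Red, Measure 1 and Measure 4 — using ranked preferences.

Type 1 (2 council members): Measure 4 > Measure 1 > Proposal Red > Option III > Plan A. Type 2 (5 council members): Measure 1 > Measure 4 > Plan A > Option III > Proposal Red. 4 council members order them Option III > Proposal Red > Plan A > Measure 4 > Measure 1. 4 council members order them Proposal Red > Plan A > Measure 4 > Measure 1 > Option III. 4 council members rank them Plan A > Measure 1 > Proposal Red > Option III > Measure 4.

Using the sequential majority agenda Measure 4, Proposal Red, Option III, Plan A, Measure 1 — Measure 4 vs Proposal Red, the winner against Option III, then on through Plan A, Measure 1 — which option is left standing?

Measure 1

Round 1: Measure 4 vs Proposal Red — 7–12, Proposal Red advances.
Round 2: Proposal Red vs Option III — 10–9, Proposal Red advances.
Round 3: Proposal Red vs Plan A — 10–9, Proposal Red advances.
Round 4: Proposal Red vs Measure 1 — 8–11, Measure 1 advances.
Measure 1 survives the agenda.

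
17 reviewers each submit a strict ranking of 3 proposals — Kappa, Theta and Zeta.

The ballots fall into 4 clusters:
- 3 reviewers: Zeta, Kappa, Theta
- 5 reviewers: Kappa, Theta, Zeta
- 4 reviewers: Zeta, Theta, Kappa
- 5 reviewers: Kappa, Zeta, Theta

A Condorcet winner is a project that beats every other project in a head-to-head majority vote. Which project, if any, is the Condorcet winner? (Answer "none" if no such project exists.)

Pairwise majorities:
Kappa vs Theta: Kappa preferred on 3+5+5 = 13 ballots; Kappa wins 13–4.
Kappa vs Zeta: Kappa is ranked higher on 5+5 = 10 ballots, Zeta on 7. Kappa wins 10–7.
Theta vs Zeta: Theta is ranked higher on 5 ballots, Zeta on 12. Zeta wins 12–5.
Kappa wins every pairwise contest, so Kappa is the Condorcet winner.

Kappa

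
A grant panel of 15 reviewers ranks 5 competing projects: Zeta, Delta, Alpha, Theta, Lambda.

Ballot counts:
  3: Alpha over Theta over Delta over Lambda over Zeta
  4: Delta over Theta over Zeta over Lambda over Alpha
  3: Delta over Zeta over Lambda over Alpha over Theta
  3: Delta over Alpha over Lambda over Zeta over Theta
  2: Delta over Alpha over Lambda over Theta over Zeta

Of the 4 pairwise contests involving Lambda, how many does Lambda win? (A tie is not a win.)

2

Lambda against each rival (15 reviewers):
Lambda vs Zeta: Lambda, 8–7.
Lambda vs Delta: Delta wins 15–0.
Lambda vs Alpha: Alpha wins 8–7.
Lambda vs Theta: 3+3+2 = 8 for Lambda, 7 for Theta — Lambda by 8–7.
Lambda beats Zeta, Theta; loses to Delta, Alpha — 2 pairwise wins.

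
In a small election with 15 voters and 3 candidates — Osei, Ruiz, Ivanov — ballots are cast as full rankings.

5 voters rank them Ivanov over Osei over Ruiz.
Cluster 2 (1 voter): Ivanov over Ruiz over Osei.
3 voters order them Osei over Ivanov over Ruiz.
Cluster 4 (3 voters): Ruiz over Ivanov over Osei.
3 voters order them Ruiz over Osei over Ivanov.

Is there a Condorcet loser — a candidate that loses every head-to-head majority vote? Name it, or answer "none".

Ruiz

Pairwise majorities:
Osei vs Ruiz: 8 to 7, Osei.
Osei–Ivanov: Ivanov 9–6.
Ruiz vs Ivanov: 3+3 = 6 for Ruiz, 9 for Ivanov — Ivanov by 9–6.
Ruiz is beaten in every head-to-head and is the Condorcet loser.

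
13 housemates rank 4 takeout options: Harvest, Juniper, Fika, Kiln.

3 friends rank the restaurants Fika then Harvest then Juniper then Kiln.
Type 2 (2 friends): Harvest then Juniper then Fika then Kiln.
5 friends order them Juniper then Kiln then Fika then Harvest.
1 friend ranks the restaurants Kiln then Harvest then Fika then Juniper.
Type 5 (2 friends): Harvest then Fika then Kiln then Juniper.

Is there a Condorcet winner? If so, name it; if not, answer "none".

Pairwise majorities:
Harvest vs Juniper: 3+2+1+2 = 8 for Harvest, 5 for Juniper — Harvest by 8–5.
Harvest vs Fika: Fika wins 8–5.
Harvest vs Kiln: Harvest wins 7–6.
Juniper vs Fika: 2+5 = 7 for Juniper, 6 for Fika — Juniper by 7–6.
Juniper vs Kiln: 3+2+5 = 10 for Juniper, 3 for Kiln — Juniper by 10–3.
Fika vs Kiln: Fika wins 7–6.
Every restaurant loses at least once (Harvest loses to Fika; Juniper loses to Harvest; Fika loses to Juniper; Kiln loses to Harvest). The majority relation contains the cycle Harvest > Juniper > Fika > Harvest, so there is no Condorcet winner.

none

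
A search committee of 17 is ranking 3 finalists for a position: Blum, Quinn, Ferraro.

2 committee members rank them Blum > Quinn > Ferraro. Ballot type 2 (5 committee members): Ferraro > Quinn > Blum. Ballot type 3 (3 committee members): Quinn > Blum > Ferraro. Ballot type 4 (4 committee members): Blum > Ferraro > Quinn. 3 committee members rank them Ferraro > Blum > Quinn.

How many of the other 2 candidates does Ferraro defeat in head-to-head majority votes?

1

Ferraro against each rival (17 committee members):
Ferraro vs Blum: Blum wins 9–8.
Ferraro–Quinn: Ferraro 12–5.
Ferraro beats Quinn; loses to Blum — 1 pairwise win.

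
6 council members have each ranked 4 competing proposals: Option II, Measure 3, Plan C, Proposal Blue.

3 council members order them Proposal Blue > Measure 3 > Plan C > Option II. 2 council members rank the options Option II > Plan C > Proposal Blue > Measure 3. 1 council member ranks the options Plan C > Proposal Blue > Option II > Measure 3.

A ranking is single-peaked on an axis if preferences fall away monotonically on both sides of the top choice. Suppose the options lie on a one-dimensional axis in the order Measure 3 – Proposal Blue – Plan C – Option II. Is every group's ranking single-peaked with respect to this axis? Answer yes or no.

yes

Axis positions: Measure 3=1, Proposal Blue=2, Plan C=3, Option II=4.
Group 1 (peak Proposal Blue at position 2): ranking walks positions 2-1-3-4, expanding outward from the peak — single-peaked.
Group 2 (peak Option II at position 4): ranking walks positions 4-3-2-1, expanding outward from the peak — single-peaked.
Group 3 (peak Plan C at position 3): ranking walks positions 3-2-4-1, expanding outward from the peak — single-peaked.
Every ranking is single-peaked on this axis.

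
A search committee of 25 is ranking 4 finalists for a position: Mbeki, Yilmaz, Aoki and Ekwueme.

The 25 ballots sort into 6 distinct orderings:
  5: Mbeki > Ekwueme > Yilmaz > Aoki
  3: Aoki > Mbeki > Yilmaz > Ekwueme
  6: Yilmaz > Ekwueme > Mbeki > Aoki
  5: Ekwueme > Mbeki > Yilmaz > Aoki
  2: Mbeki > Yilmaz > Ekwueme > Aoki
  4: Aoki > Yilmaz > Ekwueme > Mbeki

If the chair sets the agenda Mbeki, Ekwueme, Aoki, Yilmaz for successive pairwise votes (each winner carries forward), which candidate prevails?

Yilmaz

Round 1: Mbeki vs Ekwueme — 10–15, Ekwueme advances.
Round 2: Ekwueme vs Aoki — 18–7, Ekwueme advances.
Round 3: Ekwueme vs Yilmaz — 10–15, Yilmaz advances.
Yilmaz survives the agenda.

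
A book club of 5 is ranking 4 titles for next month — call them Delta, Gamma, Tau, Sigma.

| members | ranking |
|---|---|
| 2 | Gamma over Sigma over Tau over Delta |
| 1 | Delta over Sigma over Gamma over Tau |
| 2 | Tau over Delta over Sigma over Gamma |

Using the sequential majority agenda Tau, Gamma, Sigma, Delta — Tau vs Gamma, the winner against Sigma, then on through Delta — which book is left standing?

Delta

Round 1: Tau vs Gamma — 2–3, Gamma advances.
Round 2: Gamma vs Sigma — 2–3, Sigma advances.
Round 3: Sigma vs Delta — 2–3, Delta advances.
The agenda winner is Delta.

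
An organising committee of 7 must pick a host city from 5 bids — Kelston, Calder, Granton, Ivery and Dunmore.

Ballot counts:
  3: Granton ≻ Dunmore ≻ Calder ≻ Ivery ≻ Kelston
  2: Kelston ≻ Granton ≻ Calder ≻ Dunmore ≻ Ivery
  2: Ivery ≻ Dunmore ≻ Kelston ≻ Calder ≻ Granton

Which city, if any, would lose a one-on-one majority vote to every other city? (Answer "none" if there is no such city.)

Head-to-head results (7 organisers):
Kelston vs Calder: Kelston is ranked higher on 2+2 = 4 ballots, Calder on 3. Kelston wins 4–3.
Kelston vs Granton: Kelston is ranked higher on 2+2 = 4 ballots, Granton on 3. Kelston wins 4–3.
Kelston vs Ivery: Ivery wins 5–2.
Kelston vs Dunmore: Kelston preferred on 2 ballots; Dunmore wins 5–2.
Calder vs Granton: Calder preferred on 2 ballots; Granton wins 5–2.
Calder vs Ivery: Calder, 5–2.
Calder vs Dunmore: 2 to 5, Dunmore.
Granton vs Ivery: Granton wins 5–2.
Granton vs Dunmore: Granton preferred on 3+2 = 5 ballots; Granton wins 5–2.
Ivery vs Dunmore: Ivery is ranked higher on 2 ballots, Dunmore on 5. Dunmore wins 5–2.
No city is winless: Kelston beats Calder; Calder beats Ivery; Granton beats Calder; Ivery beats Kelston; Dunmore beats Kelston. There is no Condorcet loser.

none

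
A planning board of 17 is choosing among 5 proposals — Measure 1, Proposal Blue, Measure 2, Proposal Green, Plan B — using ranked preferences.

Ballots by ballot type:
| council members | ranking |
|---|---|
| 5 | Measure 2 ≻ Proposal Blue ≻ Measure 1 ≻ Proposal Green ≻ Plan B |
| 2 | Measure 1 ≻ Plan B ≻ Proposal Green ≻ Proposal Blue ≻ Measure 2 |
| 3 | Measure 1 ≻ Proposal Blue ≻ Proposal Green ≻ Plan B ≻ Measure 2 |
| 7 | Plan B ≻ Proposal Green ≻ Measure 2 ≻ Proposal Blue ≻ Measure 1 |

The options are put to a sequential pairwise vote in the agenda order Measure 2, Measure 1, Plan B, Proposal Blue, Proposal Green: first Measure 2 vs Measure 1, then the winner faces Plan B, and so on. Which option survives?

Plan B

Round 1: Measure 2 vs Measure 1 — 12–5, Measure 2 advances.
Round 2: Measure 2 vs Plan B — 5–12, Plan B advances.
Round 3: Plan B vs Proposal Blue — 9–8, Plan B advances.
Round 4: Plan B vs Proposal Green — 9–8, Plan B advances.
Plan B survives the agenda.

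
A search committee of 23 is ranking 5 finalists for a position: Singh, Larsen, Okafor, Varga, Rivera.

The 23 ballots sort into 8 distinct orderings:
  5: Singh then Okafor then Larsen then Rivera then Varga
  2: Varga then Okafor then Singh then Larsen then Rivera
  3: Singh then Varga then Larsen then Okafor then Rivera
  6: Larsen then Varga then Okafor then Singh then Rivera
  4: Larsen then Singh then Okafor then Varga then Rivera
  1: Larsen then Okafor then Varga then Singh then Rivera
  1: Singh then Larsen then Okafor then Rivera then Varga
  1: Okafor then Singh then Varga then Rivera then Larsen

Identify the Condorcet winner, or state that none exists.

Pairwise majorities:
Singh vs Larsen: Singh preferred on 5+2+3+1+1 = 12 ballots; Singh wins 12–11.
Singh vs Okafor: 13 to 10, Singh.
Singh vs Varga: 14 to 9, Singh.
Singh vs Rivera: 23 to 0, Singh.
Larsen vs Okafor: Larsen is ranked higher on 3+6+4+1+1 = 15 ballots, Okafor on 8. Larsen wins 15–8.
Larsen vs Varga: Larsen preferred on 5+6+4+1+1 = 17 ballots; Larsen wins 17–6.
Larsen vs Rivera: 22 to 1, Larsen.
Okafor vs Varga: Okafor is ranked higher on 5+4+1+1+1 = 12 ballots, Varga on 11. Okafor wins 12–11.
Okafor vs Rivera: Okafor preferred on 23 ballots; Okafor wins 23–0.
Varga vs Rivera: 17 to 6, Varga.
Only Singh has no losses; Singh is the Condorcet winner.

Singh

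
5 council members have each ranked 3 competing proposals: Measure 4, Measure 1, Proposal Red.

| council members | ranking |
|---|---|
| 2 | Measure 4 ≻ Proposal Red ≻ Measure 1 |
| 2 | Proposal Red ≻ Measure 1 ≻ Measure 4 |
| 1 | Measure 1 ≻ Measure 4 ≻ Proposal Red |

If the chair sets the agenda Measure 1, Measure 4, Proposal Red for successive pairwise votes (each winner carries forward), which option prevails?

Proposal Red

Round 1: Measure 1 vs Measure 4 — 3–2, Measure 1 advances.
Round 2: Measure 1 vs Proposal Red — 1–4, Proposal Red advances.
Proposal Red survives the agenda.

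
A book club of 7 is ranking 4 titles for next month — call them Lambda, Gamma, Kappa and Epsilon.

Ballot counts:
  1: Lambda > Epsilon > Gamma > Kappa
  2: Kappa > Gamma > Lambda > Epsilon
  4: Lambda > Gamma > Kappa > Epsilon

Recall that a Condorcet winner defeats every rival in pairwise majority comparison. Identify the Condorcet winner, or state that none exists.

Lambda

Head-to-head results (7 members):
Lambda vs Gamma: Lambda wins 5–2.
Lambda–Kappa: Lambda 5–2.
Lambda vs Epsilon: Lambda, 7–0.
Gamma vs Kappa: Gamma, 5–2.
Gamma vs Epsilon: Gamma wins 6–1.
Kappa vs Epsilon: Kappa, 6–1.
Only Lambda has no losses; Lambda is the Condorcet winner.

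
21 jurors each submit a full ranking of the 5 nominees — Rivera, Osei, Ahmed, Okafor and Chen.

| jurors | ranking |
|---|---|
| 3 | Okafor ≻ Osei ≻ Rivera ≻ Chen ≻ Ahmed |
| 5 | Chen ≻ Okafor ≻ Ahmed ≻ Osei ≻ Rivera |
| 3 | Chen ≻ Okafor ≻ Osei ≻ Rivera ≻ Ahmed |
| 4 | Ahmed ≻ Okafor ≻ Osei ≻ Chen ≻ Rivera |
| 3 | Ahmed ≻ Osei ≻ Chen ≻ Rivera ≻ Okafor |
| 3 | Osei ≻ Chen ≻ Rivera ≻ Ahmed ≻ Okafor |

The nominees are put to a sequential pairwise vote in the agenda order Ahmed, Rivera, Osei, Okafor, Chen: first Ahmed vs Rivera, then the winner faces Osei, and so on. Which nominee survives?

Round 1: Ahmed vs Rivera — 12–9, Ahmed advances.
Round 2: Ahmed vs Osei — 12–9, Ahmed advances.
Round 3: Ahmed vs Okafor — 10–11, Okafor advances.
Round 4: Okafor vs Chen — 7–14, Chen advances.
Chen survives the agenda.

Chen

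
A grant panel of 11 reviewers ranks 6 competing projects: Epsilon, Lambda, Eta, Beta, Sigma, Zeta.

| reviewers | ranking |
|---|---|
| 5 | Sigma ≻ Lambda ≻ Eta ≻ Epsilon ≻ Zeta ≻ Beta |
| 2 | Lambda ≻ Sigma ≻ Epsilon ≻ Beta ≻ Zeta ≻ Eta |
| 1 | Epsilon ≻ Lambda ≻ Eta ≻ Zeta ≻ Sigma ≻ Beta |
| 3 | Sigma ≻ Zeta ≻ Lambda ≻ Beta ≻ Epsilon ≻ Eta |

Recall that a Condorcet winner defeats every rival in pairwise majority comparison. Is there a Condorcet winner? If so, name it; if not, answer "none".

Sigma

Pairwise majorities:
Epsilon vs Lambda: Lambda wins 10–1.
Epsilon–Eta: Epsilon 6–5.
Epsilon vs Beta: Epsilon, 8–3.
Epsilon–Sigma: Sigma 10–1.
Epsilon–Zeta: Epsilon 8–3.
Lambda vs Eta: Lambda wins 11–0.
Lambda vs Beta: Lambda, 11–0.
Lambda vs Sigma: Sigma, 8–3.
Lambda vs Zeta: Lambda wins 8–3.
Eta vs Beta: Eta wins 6–5.
Eta vs Sigma: Sigma wins 10–1.
Eta vs Zeta: Eta wins 6–5.
Beta vs Sigma: Sigma, 11–0.
Beta vs Zeta: Zeta, 9–2.
Sigma vs Zeta: Sigma wins 10–1.
Only Sigma has no losses; Sigma is the Condorcet winner.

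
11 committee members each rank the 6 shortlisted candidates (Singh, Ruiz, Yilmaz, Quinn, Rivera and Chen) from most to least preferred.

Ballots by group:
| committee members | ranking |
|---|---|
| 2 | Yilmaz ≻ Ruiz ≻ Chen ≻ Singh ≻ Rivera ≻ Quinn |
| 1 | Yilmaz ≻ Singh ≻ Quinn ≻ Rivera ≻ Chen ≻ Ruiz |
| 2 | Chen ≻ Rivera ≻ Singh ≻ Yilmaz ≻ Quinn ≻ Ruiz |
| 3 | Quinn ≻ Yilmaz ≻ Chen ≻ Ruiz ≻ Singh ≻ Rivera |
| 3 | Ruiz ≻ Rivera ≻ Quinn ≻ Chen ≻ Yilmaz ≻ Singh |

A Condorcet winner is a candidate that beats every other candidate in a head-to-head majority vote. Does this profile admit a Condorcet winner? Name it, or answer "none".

none

Pairwise majorities:
Singh vs Ruiz: 1+2 = 3 for Singh, 8 for Ruiz — Ruiz by 8–3.
Singh vs Yilmaz: 2 to 9, Yilmaz.
Singh vs Quinn: Singh preferred on 2+1+2 = 5 ballots; Quinn wins 6–5.
Singh vs Rivera: Singh is ranked higher on 2+1+3 = 6 ballots, Rivera on 5. Singh wins 6–5.
Singh vs Chen: 1 for Singh, 10 for Chen — Chen by 10–1.
Ruiz vs Yilmaz: 3 for Ruiz, 8 for Yilmaz — Yilmaz by 8–3.
Ruiz vs Quinn: Ruiz is ranked higher on 2+3 = 5 ballots, Quinn on 6. Quinn wins 6–5.
Ruiz vs Rivera: 2+3+3 = 8 for Ruiz, 3 for Rivera — Ruiz by 8–3.
Ruiz vs Chen: 2+3 = 5 for Ruiz, 6 for Chen — Chen by 6–5.
Yilmaz vs Quinn: 5 to 6, Quinn.
Yilmaz vs Rivera: Yilmaz is ranked higher on 2+1+3 = 6 ballots, Rivera on 5. Yilmaz wins 6–5.
Yilmaz vs Chen: 2+1+3 = 6 for Yilmaz, 5 for Chen — Yilmaz by 6–5.
Quinn vs Rivera: Quinn is ranked higher on 1+3 = 4 ballots, Rivera on 7. Rivera wins 7–4.
Quinn vs Chen: Quinn is ranked higher on 1+3+3 = 7 ballots, Chen on 4. Quinn wins 7–4.
Rivera vs Chen: Rivera preferred on 1+3 = 4 ballots; Chen wins 7–4.
No candidate is unbeaten: Singh loses to Ruiz; Ruiz loses to Yilmaz; Yilmaz loses to Quinn; Quinn loses to Rivera; Rivera loses to Singh; Chen loses to Yilmaz. In particular Singh > Rivera > Quinn > Singh is a majority cycle — no Condorcet winner exists.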